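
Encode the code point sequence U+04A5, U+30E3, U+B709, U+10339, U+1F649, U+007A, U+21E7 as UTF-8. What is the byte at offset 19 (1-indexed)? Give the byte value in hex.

1-indexed offset 19 is 0-indexed offset 18.
U+04A5 → 2-byte form D2 A5 at offsets 0–1.
U+30E3 → 3-byte form E3 83 A3 at offsets 2–4.
U+B709 → 3-byte form EB 9C 89 at offsets 5–7.
U+10339 → 4-byte form F0 90 8C B9 at offsets 8–11.
U+1F649 → 4-byte form F0 9F 99 89 at offsets 12–15.
U+007A → 1-byte form 7A at offsets 16–16.
U+21E7 → 3-byte form E2 87 A7 at offsets 17–19.
Offset 18 falls in char 7's range; it's byte 2 of E2 87 A7 = 0x87.

0x87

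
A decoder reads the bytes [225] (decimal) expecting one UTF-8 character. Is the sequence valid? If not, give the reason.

invalid (sequence truncated)

Leading byte 0xE1 = 11100001 → 3-byte form, but only 1 byte is present.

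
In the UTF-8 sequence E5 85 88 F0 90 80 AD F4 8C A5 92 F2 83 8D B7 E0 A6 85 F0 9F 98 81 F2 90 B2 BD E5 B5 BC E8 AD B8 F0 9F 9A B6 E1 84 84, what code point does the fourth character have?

U+83377

Offset 0: leading byte 0xE5 = 11100101 → 3-byte char #1 = E5 85 88.
Offset 3: leading byte 0xF0 = 11110000 → 4-byte char #2 = F0 90 80 AD.
Offset 7: leading byte 0xF4 = 11110100 → 4-byte char #3 = F4 8C A5 92.
Offset 11: leading byte 0xF2 = 11110010 → 4-byte char #4 = F2 83 8D B7.
Leading byte 0xF2 = 11110010 matches 11110xxx → 4-byte sequence.
Byte 1: 0xF2 = 11110010, payload 010 (3 bits).
Byte 2: 0x83 = 10000011 (10xxxxxx ✓), payload 000011.
Byte 3: 0x8D = 10001101 (10xxxxxx ✓), payload 001101.
Byte 4: 0xB7 = 10110111 (10xxxxxx ✓), payload 110111.
Concatenate: 010000011001101110111 = 0x83377 (21 bits → U+83377).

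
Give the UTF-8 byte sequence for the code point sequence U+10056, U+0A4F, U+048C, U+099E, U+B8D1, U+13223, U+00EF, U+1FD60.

F0 90 81 96 E0 A9 8F D2 8C E0 A6 9E EB A3 91 F0 93 88 A3 C3 AF F0 9F B5 A0

U+10056: 4-byte form → F0 90 81 96.
U+0A4F: 3-byte form → E0 A9 8F.
U+048C: 2-byte form → D2 8C.
U+099E: 3-byte form → E0 A6 9E.
U+B8D1: 3-byte form → EB A3 91.
U+13223: 4-byte form → F0 93 88 A3.
U+00EF: 2-byte form → C3 AF.
U+1FD60: 4-byte form → F0 9F B5 A0.
Concatenated (25 bytes): F0 90 81 96 E0 A9 8F D2 8C E0 A6 9E EB A3 91 F0 93 88 A3 C3 AF F0 9F B5 A0.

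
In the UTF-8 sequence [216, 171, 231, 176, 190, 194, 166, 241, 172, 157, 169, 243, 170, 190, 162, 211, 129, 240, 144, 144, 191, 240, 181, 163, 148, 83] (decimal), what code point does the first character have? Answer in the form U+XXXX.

U+062B

Offset 0: leading byte 0xD8 = 11011000 → 2-byte char #1 = D8 AB.
Leading byte 0xD8 = 11011000 matches 110xxxxx → 2-byte sequence.
Byte 1: 0xD8 = 11011000, payload 11000 (5 bits).
Byte 2: 0xAB = 10101011 (10xxxxxx ✓), payload 101011.
Concatenate: 11000101011 = 0x62B (11 bits → U+062B).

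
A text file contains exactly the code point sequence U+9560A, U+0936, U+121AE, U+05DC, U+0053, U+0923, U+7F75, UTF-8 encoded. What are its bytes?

U+9560A: 4-byte form → F2 95 98 8A.
U+0936: 3-byte form → E0 A4 B6.
U+121AE: 4-byte form → F0 92 86 AE.
U+05DC: 2-byte form → D7 9C.
U+0053: 1-byte form → 53.
U+0923: 3-byte form → E0 A4 A3.
U+7F75: 3-byte form → E7 BD B5.
Concatenated (20 bytes): F2 95 98 8A E0 A4 B6 F0 92 86 AE D7 9C 53 E0 A4 A3 E7 BD B5.

F2 95 98 8A E0 A4 B6 F0 92 86 AE D7 9C 53 E0 A4 A3 E7 BD B5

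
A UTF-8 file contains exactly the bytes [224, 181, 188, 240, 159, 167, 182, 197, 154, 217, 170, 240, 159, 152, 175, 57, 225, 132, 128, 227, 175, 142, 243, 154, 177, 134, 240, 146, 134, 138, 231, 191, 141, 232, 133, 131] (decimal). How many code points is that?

Byte at offset 0: 0xE0 = 11100000 → 3-byte char (#1). Advance 3.
Byte at offset 3: 0xF0 = 11110000 → 4-byte char (#2). Advance 4.
Byte at offset 7: 0xC5 = 11000101 → 2-byte char (#3). Advance 2.
Byte at offset 9: 0xD9 = 11011001 → 2-byte char (#4). Advance 2.
Byte at offset 11: 0xF0 = 11110000 → 4-byte char (#5). Advance 4.
Byte at offset 15: 0x39 = 00111001 → 1-byte char (#6). Advance 1.
Byte at offset 16: 0xE1 = 11100001 → 3-byte char (#7). Advance 3.
Byte at offset 19: 0xE3 = 11100011 → 3-byte char (#8). Advance 3.
Byte at offset 22: 0xF3 = 11110011 → 4-byte char (#9). Advance 4.
Byte at offset 26: 0xF0 = 11110000 → 4-byte char (#10). Advance 4.
Byte at offset 30: 0xE7 = 11100111 → 3-byte char (#11). Advance 3.
Byte at offset 33: 0xE8 = 11101000 → 3-byte char (#12). Advance 3.
Reached end at offset 36 after 12 code points.

12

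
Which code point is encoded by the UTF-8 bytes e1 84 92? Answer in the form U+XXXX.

Leading byte 0xE1 = 11100001 matches 1110xxxx → 3-byte sequence.
Byte 1: 0xE1 = 11100001, payload 0001 (4 bits).
Byte 2: 0x84 = 10000100 (10xxxxxx ✓), payload 000100.
Byte 3: 0x92 = 10010010 (10xxxxxx ✓), payload 010010.
Concatenate: 0001000100010010 = 0x1112 (16 bits → U+1112).

U+1112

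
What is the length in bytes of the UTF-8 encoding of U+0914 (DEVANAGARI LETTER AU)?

U+0914 = 0x914. UTF-8 uses 1 byte below 0x80, 2 below 0x800, 3 below 0x10000, 4 up to 0x10FFFF. 0x914 is in U+0800–U+FFFF → 3 bytes.

3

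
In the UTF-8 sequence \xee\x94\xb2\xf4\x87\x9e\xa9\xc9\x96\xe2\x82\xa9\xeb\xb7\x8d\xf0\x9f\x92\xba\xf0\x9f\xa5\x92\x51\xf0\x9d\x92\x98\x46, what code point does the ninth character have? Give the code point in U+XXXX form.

U+1D498

Offset 0: leading byte 0xEE = 11101110 → 3-byte char #1 = EE 94 B2.
Offset 3: leading byte 0xF4 = 11110100 → 4-byte char #2 = F4 87 9E A9.
Offset 7: leading byte 0xC9 = 11001001 → 2-byte char #3 = C9 96.
Offset 9: leading byte 0xE2 = 11100010 → 3-byte char #4 = E2 82 A9.
Offset 12: leading byte 0xEB = 11101011 → 3-byte char #5 = EB B7 8D.
Offset 15: leading byte 0xF0 = 11110000 → 4-byte char #6 = F0 9F 92 BA.
Offset 19: leading byte 0xF0 = 11110000 → 4-byte char #7 = F0 9F A5 92.
Offset 23: leading byte 0x51 = 01010001 → 1-byte char #8 = 51.
Offset 24: leading byte 0xF0 = 11110000 → 4-byte char #9 = F0 9D 92 98.
Leading byte 0xF0 = 11110000 matches 11110xxx → 4-byte sequence.
Byte 1: 0xF0 = 11110000, payload 000 (3 bits).
Byte 2: 0x9D = 10011101 (10xxxxxx ✓), payload 011101.
Byte 3: 0x92 = 10010010 (10xxxxxx ✓), payload 010010.
Byte 4: 0x98 = 10011000 (10xxxxxx ✓), payload 011000.
Concatenate: 000011101010010011000 = 0x1D498 (21 bits → U+1D498).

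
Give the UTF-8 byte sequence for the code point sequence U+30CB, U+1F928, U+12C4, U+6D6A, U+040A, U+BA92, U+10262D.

E3 83 8B F0 9F A4 A8 E1 8B 84 E6 B5 AA D0 8A EB AA 92 F4 82 98 AD

U+30CB: 3-byte form → E3 83 8B.
U+1F928: 4-byte form → F0 9F A4 A8.
U+12C4: 3-byte form → E1 8B 84.
U+6D6A: 3-byte form → E6 B5 AA.
U+040A: 2-byte form → D0 8A.
U+BA92: 3-byte form → EB AA 92.
U+10262D: 4-byte form → F4 82 98 AD.
Concatenated (22 bytes): E3 83 8B F0 9F A4 A8 E1 8B 84 E6 B5 AA D0 8A EB AA 92 F4 82 98 AD.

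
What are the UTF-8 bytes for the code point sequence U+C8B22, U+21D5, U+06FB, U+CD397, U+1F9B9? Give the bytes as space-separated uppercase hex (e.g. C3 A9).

U+C8B22: 4-byte form → F3 88 AC A2.
U+21D5: 3-byte form → E2 87 95.
U+06FB: 2-byte form → DB BB.
U+CD397: 4-byte form → F3 8D 8E 97.
U+1F9B9: 4-byte form → F0 9F A6 B9.
Concatenated (17 bytes): F3 88 AC A2 E2 87 95 DB BB F3 8D 8E 97 F0 9F A6 B9.

F3 88 AC A2 E2 87 95 DB BB F3 8D 8E 97 F0 9F A6 B9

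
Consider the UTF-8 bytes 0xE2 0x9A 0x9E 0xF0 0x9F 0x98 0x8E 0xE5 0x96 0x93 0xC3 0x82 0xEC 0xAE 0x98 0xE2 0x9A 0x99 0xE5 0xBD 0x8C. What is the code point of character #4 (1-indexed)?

U+00C2

Offset 0: leading byte 0xE2 = 11100010 → 3-byte char #1 = E2 9A 9E.
Offset 3: leading byte 0xF0 = 11110000 → 4-byte char #2 = F0 9F 98 8E.
Offset 7: leading byte 0xE5 = 11100101 → 3-byte char #3 = E5 96 93.
Offset 10: leading byte 0xC3 = 11000011 → 2-byte char #4 = C3 82.
Leading byte 0xC3 = 11000011 matches 110xxxxx → 2-byte sequence.
Byte 1: 0xC3 = 11000011, payload 00011 (5 bits).
Byte 2: 0x82 = 10000010 (10xxxxxx ✓), payload 000010.
Concatenate: 00011000010 = 0xC2 (11 bits → U+00C2).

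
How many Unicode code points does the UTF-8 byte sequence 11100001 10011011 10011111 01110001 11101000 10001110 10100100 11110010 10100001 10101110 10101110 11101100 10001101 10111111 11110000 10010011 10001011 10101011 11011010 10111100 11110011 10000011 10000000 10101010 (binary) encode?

Byte at offset 0: 0xE1 = 11100001 → 3-byte char (#1). Advance 3.
Byte at offset 3: 0x71 = 01110001 → 1-byte char (#2). Advance 1.
Byte at offset 4: 0xE8 = 11101000 → 3-byte char (#3). Advance 3.
Byte at offset 7: 0xF2 = 11110010 → 4-byte char (#4). Advance 4.
Byte at offset 11: 0xEC = 11101100 → 3-byte char (#5). Advance 3.
Byte at offset 14: 0xF0 = 11110000 → 4-byte char (#6). Advance 4.
Byte at offset 18: 0xDA = 11011010 → 2-byte char (#7). Advance 2.
Byte at offset 20: 0xF3 = 11110011 → 4-byte char (#8). Advance 4.
Reached end at offset 24 after 8 code points.

8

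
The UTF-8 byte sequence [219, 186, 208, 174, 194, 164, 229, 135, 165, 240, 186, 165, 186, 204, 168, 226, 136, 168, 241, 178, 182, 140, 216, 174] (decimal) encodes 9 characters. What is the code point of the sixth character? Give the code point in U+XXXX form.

U+0328

Offset 0: leading byte 0xDB = 11011011 → 2-byte char #1 = DB BA.
Offset 2: leading byte 0xD0 = 11010000 → 2-byte char #2 = D0 AE.
Offset 4: leading byte 0xC2 = 11000010 → 2-byte char #3 = C2 A4.
Offset 6: leading byte 0xE5 = 11100101 → 3-byte char #4 = E5 87 A5.
Offset 9: leading byte 0xF0 = 11110000 → 4-byte char #5 = F0 BA A5 BA.
Offset 13: leading byte 0xCC = 11001100 → 2-byte char #6 = CC A8.
Leading byte 0xCC = 11001100 matches 110xxxxx → 2-byte sequence.
Byte 1: 0xCC = 11001100, payload 01100 (5 bits).
Byte 2: 0xA8 = 10101000 (10xxxxxx ✓), payload 101000.
Concatenate: 01100101000 = 0x328 (11 bits → U+0328).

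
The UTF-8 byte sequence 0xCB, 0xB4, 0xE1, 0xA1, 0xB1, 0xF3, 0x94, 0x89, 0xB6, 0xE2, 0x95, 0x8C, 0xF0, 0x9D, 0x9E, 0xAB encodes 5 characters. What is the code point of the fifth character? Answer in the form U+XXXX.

U+1D7AB

Offset 0: leading byte 0xCB = 11001011 → 2-byte char #1 = CB B4.
Offset 2: leading byte 0xE1 = 11100001 → 3-byte char #2 = E1 A1 B1.
Offset 5: leading byte 0xF3 = 11110011 → 4-byte char #3 = F3 94 89 B6.
Offset 9: leading byte 0xE2 = 11100010 → 3-byte char #4 = E2 95 8C.
Offset 12: leading byte 0xF0 = 11110000 → 4-byte char #5 = F0 9D 9E AB.
Leading byte 0xF0 = 11110000 matches 11110xxx → 4-byte sequence.
Byte 1: 0xF0 = 11110000, payload 000 (3 bits).
Byte 2: 0x9D = 10011101 (10xxxxxx ✓), payload 011101.
Byte 3: 0x9E = 10011110 (10xxxxxx ✓), payload 011110.
Byte 4: 0xAB = 10101011 (10xxxxxx ✓), payload 101011.
Concatenate: 000011101011110101011 = 0x1D7AB (21 bits → U+1D7AB).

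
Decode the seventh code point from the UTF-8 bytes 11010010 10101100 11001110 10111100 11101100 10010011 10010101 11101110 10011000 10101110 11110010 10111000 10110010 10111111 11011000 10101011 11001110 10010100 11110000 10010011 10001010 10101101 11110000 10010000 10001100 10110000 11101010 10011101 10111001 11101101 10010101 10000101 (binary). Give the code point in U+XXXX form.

Offset 0: leading byte 0xD2 = 11010010 → 2-byte char #1 = D2 AC.
Offset 2: leading byte 0xCE = 11001110 → 2-byte char #2 = CE BC.
Offset 4: leading byte 0xEC = 11101100 → 3-byte char #3 = EC 93 95.
Offset 7: leading byte 0xEE = 11101110 → 3-byte char #4 = EE 98 AE.
Offset 10: leading byte 0xF2 = 11110010 → 4-byte char #5 = F2 B8 B2 BF.
Offset 14: leading byte 0xD8 = 11011000 → 2-byte char #6 = D8 AB.
Offset 16: leading byte 0xCE = 11001110 → 2-byte char #7 = CE 94.
Leading byte 0xCE = 11001110 matches 110xxxxx → 2-byte sequence.
Byte 1: 0xCE = 11001110, payload 01110 (5 bits).
Byte 2: 0x94 = 10010100 (10xxxxxx ✓), payload 010100.
Concatenate: 01110010100 = 0x394 (11 bits → U+0394).

U+0394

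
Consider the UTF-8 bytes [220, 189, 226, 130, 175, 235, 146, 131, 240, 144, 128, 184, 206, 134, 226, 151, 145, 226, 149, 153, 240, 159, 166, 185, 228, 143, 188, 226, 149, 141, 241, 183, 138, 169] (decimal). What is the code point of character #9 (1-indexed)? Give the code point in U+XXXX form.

U+43FC

Offset 0: leading byte 0xDC = 11011100 → 2-byte char #1 = DC BD.
Offset 2: leading byte 0xE2 = 11100010 → 3-byte char #2 = E2 82 AF.
Offset 5: leading byte 0xEB = 11101011 → 3-byte char #3 = EB 92 83.
Offset 8: leading byte 0xF0 = 11110000 → 4-byte char #4 = F0 90 80 B8.
Offset 12: leading byte 0xCE = 11001110 → 2-byte char #5 = CE 86.
Offset 14: leading byte 0xE2 = 11100010 → 3-byte char #6 = E2 97 91.
Offset 17: leading byte 0xE2 = 11100010 → 3-byte char #7 = E2 95 99.
Offset 20: leading byte 0xF0 = 11110000 → 4-byte char #8 = F0 9F A6 B9.
Offset 24: leading byte 0xE4 = 11100100 → 3-byte char #9 = E4 8F BC.
Leading byte 0xE4 = 11100100 matches 1110xxxx → 3-byte sequence.
Byte 1: 0xE4 = 11100100, payload 0100 (4 bits).
Byte 2: 0x8F = 10001111 (10xxxxxx ✓), payload 001111.
Byte 3: 0xBC = 10111100 (10xxxxxx ✓), payload 111100.
Concatenate: 0100001111111100 = 0x43FC (16 bits → U+43FC).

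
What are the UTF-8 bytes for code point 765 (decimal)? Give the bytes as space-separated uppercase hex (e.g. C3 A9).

U+02FD = 0x2FD = 765 decimal. In range U+0080–U+07FF → 2-byte form: 110xxxxx 10xxxxxx.
Binary (11 bits): 01011111101.
Split 5+6: 01011 | 111101.
Byte 1: 11001011 = 0xCB.
Byte 2: 10111101 = 0xBD.

CB BD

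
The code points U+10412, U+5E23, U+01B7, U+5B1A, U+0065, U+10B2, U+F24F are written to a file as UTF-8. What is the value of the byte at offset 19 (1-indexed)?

1-indexed offset 19 is 0-indexed offset 18.
U+10412 → 4-byte form F0 90 90 92 at offsets 0–3.
U+5E23 → 3-byte form E5 B8 A3 at offsets 4–6.
U+01B7 → 2-byte form C6 B7 at offsets 7–8.
U+5B1A → 3-byte form E5 AC 9A at offsets 9–11.
U+0065 → 1-byte form 65 at offsets 12–12.
U+10B2 → 3-byte form E1 82 B2 at offsets 13–15.
U+F24F → 3-byte form EF 89 8F at offsets 16–18.
Offset 18 falls in char 7's range; it's byte 3 of EF 89 8F = 0x8F.

0x8F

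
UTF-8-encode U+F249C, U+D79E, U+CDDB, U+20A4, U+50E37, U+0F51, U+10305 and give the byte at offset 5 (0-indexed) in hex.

U+F249C → 4-byte form F3 B2 92 9C at offsets 0–3.
U+D79E → 3-byte form ED 9E 9E at offsets 4–6.
Offset 5 falls in char 2's range; it's byte 2 of ED 9E 9E = 0x9E.

0x9E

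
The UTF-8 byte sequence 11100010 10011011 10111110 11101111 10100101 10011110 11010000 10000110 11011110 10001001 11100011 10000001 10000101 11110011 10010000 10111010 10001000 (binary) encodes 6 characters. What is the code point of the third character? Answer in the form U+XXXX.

U+0406

Offset 0: leading byte 0xE2 = 11100010 → 3-byte char #1 = E2 9B BE.
Offset 3: leading byte 0xEF = 11101111 → 3-byte char #2 = EF A5 9E.
Offset 6: leading byte 0xD0 = 11010000 → 2-byte char #3 = D0 86.
Leading byte 0xD0 = 11010000 matches 110xxxxx → 2-byte sequence.
Byte 1: 0xD0 = 11010000, payload 10000 (5 bits).
Byte 2: 0x86 = 10000110 (10xxxxxx ✓), payload 000110.
Concatenate: 10000000110 = 0x406 (11 bits → U+0406).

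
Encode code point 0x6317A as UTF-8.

F1 A3 85 BA

U+6317A = 0x6317A = 405882 decimal. In range U+10000–U+10FFFF → 4-byte form: 11110xxx 10xxxxxx 10xxxxxx 10xxxxxx.
Binary (21 bits): 001100011000101111010.
Split 3+6+6+6: 001 | 100011 | 000101 | 111010.
Byte 1: 11110001 = 0xF1.
Byte 2: 10100011 = 0xA3.
Byte 3: 10000101 = 0x85.
Byte 4: 10111010 = 0xBA.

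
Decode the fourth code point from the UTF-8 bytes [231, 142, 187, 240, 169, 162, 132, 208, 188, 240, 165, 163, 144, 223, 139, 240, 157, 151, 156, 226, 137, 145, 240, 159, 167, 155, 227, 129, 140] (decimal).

U+258D0

Offset 0: leading byte 0xE7 = 11100111 → 3-byte char #1 = E7 8E BB.
Offset 3: leading byte 0xF0 = 11110000 → 4-byte char #2 = F0 A9 A2 84.
Offset 7: leading byte 0xD0 = 11010000 → 2-byte char #3 = D0 BC.
Offset 9: leading byte 0xF0 = 11110000 → 4-byte char #4 = F0 A5 A3 90.
Leading byte 0xF0 = 11110000 matches 11110xxx → 4-byte sequence.
Byte 1: 0xF0 = 11110000, payload 000 (3 bits).
Byte 2: 0xA5 = 10100101 (10xxxxxx ✓), payload 100101.
Byte 3: 0xA3 = 10100011 (10xxxxxx ✓), payload 100011.
Byte 4: 0x90 = 10010000 (10xxxxxx ✓), payload 010000.
Concatenate: 000100101100011010000 = 0x258D0 (21 bits → U+258D0).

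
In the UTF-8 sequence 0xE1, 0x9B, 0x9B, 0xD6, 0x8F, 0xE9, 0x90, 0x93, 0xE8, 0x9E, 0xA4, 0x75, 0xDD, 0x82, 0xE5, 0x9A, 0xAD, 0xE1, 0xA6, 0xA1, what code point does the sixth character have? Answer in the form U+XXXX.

Offset 0: leading byte 0xE1 = 11100001 → 3-byte char #1 = E1 9B 9B.
Offset 3: leading byte 0xD6 = 11010110 → 2-byte char #2 = D6 8F.
Offset 5: leading byte 0xE9 = 11101001 → 3-byte char #3 = E9 90 93.
Offset 8: leading byte 0xE8 = 11101000 → 3-byte char #4 = E8 9E A4.
Offset 11: leading byte 0x75 = 01110101 → 1-byte char #5 = 75.
Offset 12: leading byte 0xDD = 11011101 → 2-byte char #6 = DD 82.
Leading byte 0xDD = 11011101 matches 110xxxxx → 2-byte sequence.
Byte 1: 0xDD = 11011101, payload 11101 (5 bits).
Byte 2: 0x82 = 10000010 (10xxxxxx ✓), payload 000010.
Concatenate: 11101000010 = 0x742 (11 bits → U+0742).

U+0742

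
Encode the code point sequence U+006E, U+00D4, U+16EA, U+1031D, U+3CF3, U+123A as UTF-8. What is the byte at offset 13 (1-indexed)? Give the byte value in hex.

0xB3

1-indexed offset 13 is 0-indexed offset 12.
U+006E → 1-byte form 6E at offsets 0–0.
U+00D4 → 2-byte form C3 94 at offsets 1–2.
U+16EA → 3-byte form E1 9B AA at offsets 3–5.
U+1031D → 4-byte form F0 90 8C 9D at offsets 6–9.
U+3CF3 → 3-byte form E3 B3 B3 at offsets 10–12.
Offset 12 falls in char 5's range; it's byte 3 of E3 B3 B3 = 0xB3.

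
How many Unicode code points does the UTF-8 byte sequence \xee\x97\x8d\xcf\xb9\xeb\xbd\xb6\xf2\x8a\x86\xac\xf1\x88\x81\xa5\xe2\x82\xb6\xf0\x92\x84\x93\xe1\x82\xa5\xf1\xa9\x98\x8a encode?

Byte at offset 0: 0xEE = 11101110 → 3-byte char (#1). Advance 3.
Byte at offset 3: 0xCF = 11001111 → 2-byte char (#2). Advance 2.
Byte at offset 5: 0xEB = 11101011 → 3-byte char (#3). Advance 3.
Byte at offset 8: 0xF2 = 11110010 → 4-byte char (#4). Advance 4.
Byte at offset 12: 0xF1 = 11110001 → 4-byte char (#5). Advance 4.
Byte at offset 16: 0xE2 = 11100010 → 3-byte char (#6). Advance 3.
Byte at offset 19: 0xF0 = 11110000 → 4-byte char (#7). Advance 4.
Byte at offset 23: 0xE1 = 11100001 → 3-byte char (#8). Advance 3.
Byte at offset 26: 0xF1 = 11110001 → 4-byte char (#9). Advance 4.
Reached end at offset 30 after 9 code points.

9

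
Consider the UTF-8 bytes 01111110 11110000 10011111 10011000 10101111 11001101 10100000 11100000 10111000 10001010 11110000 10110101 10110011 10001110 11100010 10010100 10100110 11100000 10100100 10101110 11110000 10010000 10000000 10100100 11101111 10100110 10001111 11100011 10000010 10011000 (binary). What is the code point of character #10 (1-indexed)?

U+3098

Offset 0: leading byte 0x7E = 01111110 → 1-byte char #1 = 7E.
Offset 1: leading byte 0xF0 = 11110000 → 4-byte char #2 = F0 9F 98 AF.
Offset 5: leading byte 0xCD = 11001101 → 2-byte char #3 = CD A0.
Offset 7: leading byte 0xE0 = 11100000 → 3-byte char #4 = E0 B8 8A.
Offset 10: leading byte 0xF0 = 11110000 → 4-byte char #5 = F0 B5 B3 8E.
Offset 14: leading byte 0xE2 = 11100010 → 3-byte char #6 = E2 94 A6.
Offset 17: leading byte 0xE0 = 11100000 → 3-byte char #7 = E0 A4 AE.
Offset 20: leading byte 0xF0 = 11110000 → 4-byte char #8 = F0 90 80 A4.
Offset 24: leading byte 0xEF = 11101111 → 3-byte char #9 = EF A6 8F.
Offset 27: leading byte 0xE3 = 11100011 → 3-byte char #10 = E3 82 98.
Leading byte 0xE3 = 11100011 matches 1110xxxx → 3-byte sequence.
Byte 1: 0xE3 = 11100011, payload 0011 (4 bits).
Byte 2: 0x82 = 10000010 (10xxxxxx ✓), payload 000010.
Byte 3: 0x98 = 10011000 (10xxxxxx ✓), payload 011000.
Concatenate: 0011000010011000 = 0x3098 (16 bits → U+3098).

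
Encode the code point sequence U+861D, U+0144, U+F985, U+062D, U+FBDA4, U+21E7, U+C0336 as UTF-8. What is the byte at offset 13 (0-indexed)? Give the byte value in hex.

0xA4

U+861D → 3-byte form E8 98 9D at offsets 0–2.
U+0144 → 2-byte form C5 84 at offsets 3–4.
U+F985 → 3-byte form EF A6 85 at offsets 5–7.
U+062D → 2-byte form D8 AD at offsets 8–9.
U+FBDA4 → 4-byte form F3 BB B6 A4 at offsets 10–13.
Offset 13 falls in char 5's range; it's byte 4 of F3 BB B6 A4 = 0xA4.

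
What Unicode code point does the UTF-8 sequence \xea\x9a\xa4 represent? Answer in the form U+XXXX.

Leading byte 0xEA = 11101010 matches 1110xxxx → 3-byte sequence.
Byte 1: 0xEA = 11101010, payload 1010 (4 bits).
Byte 2: 0x9A = 10011010 (10xxxxxx ✓), payload 011010.
Byte 3: 0xA4 = 10100100 (10xxxxxx ✓), payload 100100.
Concatenate: 1010011010100100 = 0xA6A4 (16 bits → U+A6A4).

U+A6A4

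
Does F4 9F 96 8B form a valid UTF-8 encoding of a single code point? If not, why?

Leading byte 0xF4 = 11110100 → 4-byte form.
Payload = 0x11F58B, which exceeds U+10FFFF, the maximum Unicode code point. (Leading bytes F5–FF, or F4 followed by ≥ 0x90, are invalid.)

invalid (encodes a value above U+10FFFF)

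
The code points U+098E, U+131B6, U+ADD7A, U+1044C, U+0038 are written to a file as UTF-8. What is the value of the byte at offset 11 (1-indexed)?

0xBA

1-indexed offset 11 is 0-indexed offset 10.
U+098E → 3-byte form E0 A6 8E at offsets 0–2.
U+131B6 → 4-byte form F0 93 86 B6 at offsets 3–6.
U+ADD7A → 4-byte form F2 AD B5 BA at offsets 7–10.
Offset 10 falls in char 3's range; it's byte 4 of F2 AD B5 BA = 0xBA.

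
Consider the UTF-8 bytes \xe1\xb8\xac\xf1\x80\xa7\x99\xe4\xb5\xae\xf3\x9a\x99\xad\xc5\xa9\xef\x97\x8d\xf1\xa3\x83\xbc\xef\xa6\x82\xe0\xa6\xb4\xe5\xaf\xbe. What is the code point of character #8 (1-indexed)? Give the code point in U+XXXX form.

U+F982

Offset 0: leading byte 0xE1 = 11100001 → 3-byte char #1 = E1 B8 AC.
Offset 3: leading byte 0xF1 = 11110001 → 4-byte char #2 = F1 80 A7 99.
Offset 7: leading byte 0xE4 = 11100100 → 3-byte char #3 = E4 B5 AE.
Offset 10: leading byte 0xF3 = 11110011 → 4-byte char #4 = F3 9A 99 AD.
Offset 14: leading byte 0xC5 = 11000101 → 2-byte char #5 = C5 A9.
Offset 16: leading byte 0xEF = 11101111 → 3-byte char #6 = EF 97 8D.
Offset 19: leading byte 0xF1 = 11110001 → 4-byte char #7 = F1 A3 83 BC.
Offset 23: leading byte 0xEF = 11101111 → 3-byte char #8 = EF A6 82.
Leading byte 0xEF = 11101111 matches 1110xxxx → 3-byte sequence.
Byte 1: 0xEF = 11101111, payload 1111 (4 bits).
Byte 2: 0xA6 = 10100110 (10xxxxxx ✓), payload 100110.
Byte 3: 0x82 = 10000010 (10xxxxxx ✓), payload 000010.
Concatenate: 1111100110000010 = 0xF982 (16 bits → U+F982).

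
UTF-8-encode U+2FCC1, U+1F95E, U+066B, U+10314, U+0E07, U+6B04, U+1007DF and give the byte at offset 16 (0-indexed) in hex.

0x87

U+2FCC1 → 4-byte form F0 AF B3 81 at offsets 0–3.
U+1F95E → 4-byte form F0 9F A5 9E at offsets 4–7.
U+066B → 2-byte form D9 AB at offsets 8–9.
U+10314 → 4-byte form F0 90 8C 94 at offsets 10–13.
U+0E07 → 3-byte form E0 B8 87 at offsets 14–16.
Offset 16 falls in char 5's range; it's byte 3 of E0 B8 87 = 0x87.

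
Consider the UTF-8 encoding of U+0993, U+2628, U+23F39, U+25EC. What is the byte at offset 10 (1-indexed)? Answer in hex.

0xB9

1-indexed offset 10 is 0-indexed offset 9.
U+0993 → 3-byte form E0 A6 93 at offsets 0–2.
U+2628 → 3-byte form E2 98 A8 at offsets 3–5.
U+23F39 → 4-byte form F0 A3 BC B9 at offsets 6–9.
Offset 9 falls in char 3's range; it's byte 4 of F0 A3 BC B9 = 0xB9.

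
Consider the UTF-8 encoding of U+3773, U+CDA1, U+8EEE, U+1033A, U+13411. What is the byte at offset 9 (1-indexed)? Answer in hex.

1-indexed offset 9 is 0-indexed offset 8.
U+3773 → 3-byte form E3 9D B3 at offsets 0–2.
U+CDA1 → 3-byte form EC B6 A1 at offsets 3–5.
U+8EEE → 3-byte form E8 BB AE at offsets 6–8.
Offset 8 falls in char 3's range; it's byte 3 of E8 BB AE = 0xAE.

0xAE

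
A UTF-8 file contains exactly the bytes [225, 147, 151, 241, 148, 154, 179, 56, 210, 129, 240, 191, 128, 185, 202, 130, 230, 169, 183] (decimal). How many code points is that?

7

Byte at offset 0: 0xE1 = 11100001 → 3-byte char (#1). Advance 3.
Byte at offset 3: 0xF1 = 11110001 → 4-byte char (#2). Advance 4.
Byte at offset 7: 0x38 = 00111000 → 1-byte char (#3). Advance 1.
Byte at offset 8: 0xD2 = 11010010 → 2-byte char (#4). Advance 2.
Byte at offset 10: 0xF0 = 11110000 → 4-byte char (#5). Advance 4.
Byte at offset 14: 0xCA = 11001010 → 2-byte char (#6). Advance 2.
Byte at offset 16: 0xE6 = 11100110 → 3-byte char (#7). Advance 3.
Reached end at offset 19 after 7 code points.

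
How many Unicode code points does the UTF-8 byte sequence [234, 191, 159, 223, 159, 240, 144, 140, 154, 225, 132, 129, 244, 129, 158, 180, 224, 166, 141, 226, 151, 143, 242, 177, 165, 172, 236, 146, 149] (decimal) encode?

Byte at offset 0: 0xEA = 11101010 → 3-byte char (#1). Advance 3.
Byte at offset 3: 0xDF = 11011111 → 2-byte char (#2). Advance 2.
Byte at offset 5: 0xF0 = 11110000 → 4-byte char (#3). Advance 4.
Byte at offset 9: 0xE1 = 11100001 → 3-byte char (#4). Advance 3.
Byte at offset 12: 0xF4 = 11110100 → 4-byte char (#5). Advance 4.
Byte at offset 16: 0xE0 = 11100000 → 3-byte char (#6). Advance 3.
Byte at offset 19: 0xE2 = 11100010 → 3-byte char (#7). Advance 3.
Byte at offset 22: 0xF2 = 11110010 → 4-byte char (#8). Advance 4.
Byte at offset 26: 0xEC = 11101100 → 3-byte char (#9). Advance 3.
Reached end at offset 29 after 9 code points.

9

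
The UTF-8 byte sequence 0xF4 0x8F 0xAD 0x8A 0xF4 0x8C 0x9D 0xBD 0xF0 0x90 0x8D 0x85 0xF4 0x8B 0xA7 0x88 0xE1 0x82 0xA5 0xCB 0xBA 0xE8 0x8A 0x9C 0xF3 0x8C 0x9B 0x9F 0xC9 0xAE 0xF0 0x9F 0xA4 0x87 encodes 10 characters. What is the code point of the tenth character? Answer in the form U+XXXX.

Offset 0: leading byte 0xF4 = 11110100 → 4-byte char #1 = F4 8F AD 8A.
Offset 4: leading byte 0xF4 = 11110100 → 4-byte char #2 = F4 8C 9D BD.
Offset 8: leading byte 0xF0 = 11110000 → 4-byte char #3 = F0 90 8D 85.
Offset 12: leading byte 0xF4 = 11110100 → 4-byte char #4 = F4 8B A7 88.
Offset 16: leading byte 0xE1 = 11100001 → 3-byte char #5 = E1 82 A5.
Offset 19: leading byte 0xCB = 11001011 → 2-byte char #6 = CB BA.
Offset 21: leading byte 0xE8 = 11101000 → 3-byte char #7 = E8 8A 9C.
Offset 24: leading byte 0xF3 = 11110011 → 4-byte char #8 = F3 8C 9B 9F.
Offset 28: leading byte 0xC9 = 11001001 → 2-byte char #9 = C9 AE.
Offset 30: leading byte 0xF0 = 11110000 → 4-byte char #10 = F0 9F A4 87.
Leading byte 0xF0 = 11110000 matches 11110xxx → 4-byte sequence.
Byte 1: 0xF0 = 11110000, payload 000 (3 bits).
Byte 2: 0x9F = 10011111 (10xxxxxx ✓), payload 011111.
Byte 3: 0xA4 = 10100100 (10xxxxxx ✓), payload 100100.
Byte 4: 0x87 = 10000111 (10xxxxxx ✓), payload 000111.
Concatenate: 000011111100100000111 = 0x1F907 (21 bits → U+1F907).

U+1F907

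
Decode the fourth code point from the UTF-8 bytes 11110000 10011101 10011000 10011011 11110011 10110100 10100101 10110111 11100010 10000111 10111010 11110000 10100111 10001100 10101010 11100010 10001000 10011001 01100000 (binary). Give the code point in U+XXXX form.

Offset 0: leading byte 0xF0 = 11110000 → 4-byte char #1 = F0 9D 98 9B.
Offset 4: leading byte 0xF3 = 11110011 → 4-byte char #2 = F3 B4 A5 B7.
Offset 8: leading byte 0xE2 = 11100010 → 3-byte char #3 = E2 87 BA.
Offset 11: leading byte 0xF0 = 11110000 → 4-byte char #4 = F0 A7 8C AA.
Leading byte 0xF0 = 11110000 matches 11110xxx → 4-byte sequence.
Byte 1: 0xF0 = 11110000, payload 000 (3 bits).
Byte 2: 0xA7 = 10100111 (10xxxxxx ✓), payload 100111.
Byte 3: 0x8C = 10001100 (10xxxxxx ✓), payload 001100.
Byte 4: 0xAA = 10101010 (10xxxxxx ✓), payload 101010.
Concatenate: 000100111001100101010 = 0x2732A (21 bits → U+2732A).

U+2732A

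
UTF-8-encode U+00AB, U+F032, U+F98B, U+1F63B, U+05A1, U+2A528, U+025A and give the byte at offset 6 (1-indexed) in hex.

0xEF

1-indexed offset 6 is 0-indexed offset 5.
U+00AB → 2-byte form C2 AB at offsets 0–1.
U+F032 → 3-byte form EF 80 B2 at offsets 2–4.
U+F98B → 3-byte form EF A6 8B at offsets 5–7.
Offset 5 falls in char 3's range; it's byte 1 of EF A6 8B = 0xEF.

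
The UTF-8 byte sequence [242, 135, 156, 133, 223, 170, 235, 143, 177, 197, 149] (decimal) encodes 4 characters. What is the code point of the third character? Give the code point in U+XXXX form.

U+B3F1

Offset 0: leading byte 0xF2 = 11110010 → 4-byte char #1 = F2 87 9C 85.
Offset 4: leading byte 0xDF = 11011111 → 2-byte char #2 = DF AA.
Offset 6: leading byte 0xEB = 11101011 → 3-byte char #3 = EB 8F B1.
Leading byte 0xEB = 11101011 matches 1110xxxx → 3-byte sequence.
Byte 1: 0xEB = 11101011, payload 1011 (4 bits).
Byte 2: 0x8F = 10001111 (10xxxxxx ✓), payload 001111.
Byte 3: 0xB1 = 10110001 (10xxxxxx ✓), payload 110001.
Concatenate: 1011001111110001 = 0xB3F1 (16 bits → U+B3F1).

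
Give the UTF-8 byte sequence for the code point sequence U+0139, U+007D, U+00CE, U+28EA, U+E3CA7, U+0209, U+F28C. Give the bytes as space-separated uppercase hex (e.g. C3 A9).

C4 B9 7D C3 8E E2 A3 AA F3 A3 B2 A7 C8 89 EF 8A 8C

U+0139: 2-byte form → C4 B9.
U+007D: 1-byte form → 7D.
U+00CE: 2-byte form → C3 8E.
U+28EA: 3-byte form → E2 A3 AA.
U+E3CA7: 4-byte form → F3 A3 B2 A7.
U+0209: 2-byte form → C8 89.
U+F28C: 3-byte form → EF 8A 8C.
Concatenated (17 bytes): C4 B9 7D C3 8E E2 A3 AA F3 A3 B2 A7 C8 89 EF 8A 8C.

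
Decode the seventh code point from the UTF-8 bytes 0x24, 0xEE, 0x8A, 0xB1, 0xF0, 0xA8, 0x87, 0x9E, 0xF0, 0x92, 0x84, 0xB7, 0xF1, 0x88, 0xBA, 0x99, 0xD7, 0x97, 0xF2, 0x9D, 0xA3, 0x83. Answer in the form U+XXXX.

U+9D8C3

Offset 0: leading byte 0x24 = 00100100 → 1-byte char #1 = 24.
Offset 1: leading byte 0xEE = 11101110 → 3-byte char #2 = EE 8A B1.
Offset 4: leading byte 0xF0 = 11110000 → 4-byte char #3 = F0 A8 87 9E.
Offset 8: leading byte 0xF0 = 11110000 → 4-byte char #4 = F0 92 84 B7.
Offset 12: leading byte 0xF1 = 11110001 → 4-byte char #5 = F1 88 BA 99.
Offset 16: leading byte 0xD7 = 11010111 → 2-byte char #6 = D7 97.
Offset 18: leading byte 0xF2 = 11110010 → 4-byte char #7 = F2 9D A3 83.
Leading byte 0xF2 = 11110010 matches 11110xxx → 4-byte sequence.
Byte 1: 0xF2 = 11110010, payload 010 (3 bits).
Byte 2: 0x9D = 10011101 (10xxxxxx ✓), payload 011101.
Byte 3: 0xA3 = 10100011 (10xxxxxx ✓), payload 100011.
Byte 4: 0x83 = 10000011 (10xxxxxx ✓), payload 000011.
Concatenate: 010011101100011000011 = 0x9D8C3 (21 bits → U+9D8C3).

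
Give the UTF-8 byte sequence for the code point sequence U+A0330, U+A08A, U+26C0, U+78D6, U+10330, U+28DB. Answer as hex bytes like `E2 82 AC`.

U+A0330: 4-byte form → F2 A0 8C B0.
U+A08A: 3-byte form → EA 82 8A.
U+26C0: 3-byte form → E2 9B 80.
U+78D6: 3-byte form → E7 A3 96.
U+10330: 4-byte form → F0 90 8C B0.
U+28DB: 3-byte form → E2 A3 9B.
Concatenated (20 bytes): F2 A0 8C B0 EA 82 8A E2 9B 80 E7 A3 96 F0 90 8C B0 E2 A3 9B.

F2 A0 8C B0 EA 82 8A E2 9B 80 E7 A3 96 F0 90 8C B0 E2 A3 9B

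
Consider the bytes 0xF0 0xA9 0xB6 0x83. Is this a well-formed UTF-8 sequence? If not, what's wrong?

valid

Leading byte 0xF0 = 11110000 → 4-byte form.
Continuation bytes 0xA9=10101001, 0xB6=10110110, 0x83=10000011 all match 10xxxxxx.
Decoded value 0x29D83 is ≥ 0x10000 (shortest form) and not a surrogate.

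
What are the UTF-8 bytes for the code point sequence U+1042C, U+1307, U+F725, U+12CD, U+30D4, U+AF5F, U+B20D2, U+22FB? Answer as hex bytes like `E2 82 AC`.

F0 90 90 AC E1 8C 87 EF 9C A5 E1 8B 8D E3 83 94 EA BD 9F F2 B2 83 92 E2 8B BB

U+1042C: 4-byte form → F0 90 90 AC.
U+1307: 3-byte form → E1 8C 87.
U+F725: 3-byte form → EF 9C A5.
U+12CD: 3-byte form → E1 8B 8D.
U+30D4: 3-byte form → E3 83 94.
U+AF5F: 3-byte form → EA BD 9F.
U+B20D2: 4-byte form → F2 B2 83 92.
U+22FB: 3-byte form → E2 8B BB.
Concatenated (26 bytes): F0 90 90 AC E1 8C 87 EF 9C A5 E1 8B 8D E3 83 94 EA BD 9F F2 B2 83 92 E2 8B BB.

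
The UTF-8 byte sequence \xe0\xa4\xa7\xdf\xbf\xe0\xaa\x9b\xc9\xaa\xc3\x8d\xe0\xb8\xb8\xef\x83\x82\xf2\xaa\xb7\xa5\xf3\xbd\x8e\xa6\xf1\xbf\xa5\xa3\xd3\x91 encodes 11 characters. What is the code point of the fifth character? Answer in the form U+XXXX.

Offset 0: leading byte 0xE0 = 11100000 → 3-byte char #1 = E0 A4 A7.
Offset 3: leading byte 0xDF = 11011111 → 2-byte char #2 = DF BF.
Offset 5: leading byte 0xE0 = 11100000 → 3-byte char #3 = E0 AA 9B.
Offset 8: leading byte 0xC9 = 11001001 → 2-byte char #4 = C9 AA.
Offset 10: leading byte 0xC3 = 11000011 → 2-byte char #5 = C3 8D.
Leading byte 0xC3 = 11000011 matches 110xxxxx → 2-byte sequence.
Byte 1: 0xC3 = 11000011, payload 00011 (5 bits).
Byte 2: 0x8D = 10001101 (10xxxxxx ✓), payload 001101.
Concatenate: 00011001101 = 0xCD (11 bits → U+00CD).

U+00CD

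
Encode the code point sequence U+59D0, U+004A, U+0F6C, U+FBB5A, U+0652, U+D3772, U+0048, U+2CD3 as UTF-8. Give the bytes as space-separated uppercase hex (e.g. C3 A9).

U+59D0: 3-byte form → E5 A7 90.
U+004A: 1-byte form → 4A.
U+0F6C: 3-byte form → E0 BD AC.
U+FBB5A: 4-byte form → F3 BB AD 9A.
U+0652: 2-byte form → D9 92.
U+D3772: 4-byte form → F3 93 9D B2.
U+0048: 1-byte form → 48.
U+2CD3: 3-byte form → E2 B3 93.
Concatenated (21 bytes): E5 A7 90 4A E0 BD AC F3 BB AD 9A D9 92 F3 93 9D B2 48 E2 B3 93.

E5 A7 90 4A E0 BD AC F3 BB AD 9A D9 92 F3 93 9D B2 48 E2 B3 93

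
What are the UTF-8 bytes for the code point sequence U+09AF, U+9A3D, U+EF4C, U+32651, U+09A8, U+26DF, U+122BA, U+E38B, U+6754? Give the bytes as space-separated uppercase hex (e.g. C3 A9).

U+09AF: 3-byte form → E0 A6 AF.
U+9A3D: 3-byte form → E9 A8 BD.
U+EF4C: 3-byte form → EE BD 8C.
U+32651: 4-byte form → F0 B2 99 91.
U+09A8: 3-byte form → E0 A6 A8.
U+26DF: 3-byte form → E2 9B 9F.
U+122BA: 4-byte form → F0 92 8A BA.
U+E38B: 3-byte form → EE 8E 8B.
U+6754: 3-byte form → E6 9D 94.
Concatenated (29 bytes): E0 A6 AF E9 A8 BD EE BD 8C F0 B2 99 91 E0 A6 A8 E2 9B 9F F0 92 8A BA EE 8E 8B E6 9D 94.

E0 A6 AF E9 A8 BD EE BD 8C F0 B2 99 91 E0 A6 A8 E2 9B 9F F0 92 8A BA EE 8E 8B E6 9D 94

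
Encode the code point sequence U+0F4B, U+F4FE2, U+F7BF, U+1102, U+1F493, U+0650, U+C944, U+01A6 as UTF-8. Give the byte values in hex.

U+0F4B: 3-byte form → E0 BD 8B.
U+F4FE2: 4-byte form → F3 B4 BF A2.
U+F7BF: 3-byte form → EF 9E BF.
U+1102: 3-byte form → E1 84 82.
U+1F493: 4-byte form → F0 9F 92 93.
U+0650: 2-byte form → D9 90.
U+C944: 3-byte form → EC A5 84.
U+01A6: 2-byte form → C6 A6.
Concatenated (24 bytes): E0 BD 8B F3 B4 BF A2 EF 9E BF E1 84 82 F0 9F 92 93 D9 90 EC A5 84 C6 A6.

E0 BD 8B F3 B4 BF A2 EF 9E BF E1 84 82 F0 9F 92 93 D9 90 EC A5 84 C6 A6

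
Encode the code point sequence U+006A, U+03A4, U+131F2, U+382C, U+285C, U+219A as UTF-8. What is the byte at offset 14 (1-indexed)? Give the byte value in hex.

1-indexed offset 14 is 0-indexed offset 13.
U+006A → 1-byte form 6A at offsets 0–0.
U+03A4 → 2-byte form CE A4 at offsets 1–2.
U+131F2 → 4-byte form F0 93 87 B2 at offsets 3–6.
U+382C → 3-byte form E3 A0 AC at offsets 7–9.
U+285C → 3-byte form E2 A1 9C at offsets 10–12.
U+219A → 3-byte form E2 86 9A at offsets 13–15.
Offset 13 falls in char 6's range; it's byte 1 of E2 86 9A = 0xE2.

0xE2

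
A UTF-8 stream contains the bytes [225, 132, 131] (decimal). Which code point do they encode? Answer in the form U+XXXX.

Leading byte 0xE1 = 11100001 matches 1110xxxx → 3-byte sequence.
Byte 1: 0xE1 = 11100001, payload 0001 (4 bits).
Byte 2: 0x84 = 10000100 (10xxxxxx ✓), payload 000100.
Byte 3: 0x83 = 10000011 (10xxxxxx ✓), payload 000011.
Concatenate: 0001000100000011 = 0x1103 (16 bits → U+1103).

U+1103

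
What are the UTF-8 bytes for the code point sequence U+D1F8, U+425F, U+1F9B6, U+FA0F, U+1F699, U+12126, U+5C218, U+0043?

ED 87 B8 E4 89 9F F0 9F A6 B6 EF A8 8F F0 9F 9A 99 F0 92 84 A6 F1 9C 88 98 43

U+D1F8: 3-byte form → ED 87 B8.
U+425F: 3-byte form → E4 89 9F.
U+1F9B6: 4-byte form → F0 9F A6 B6.
U+FA0F: 3-byte form → EF A8 8F.
U+1F699: 4-byte form → F0 9F 9A 99.
U+12126: 4-byte form → F0 92 84 A6.
U+5C218: 4-byte form → F1 9C 88 98.
U+0043: 1-byte form → 43.
Concatenated (26 bytes): ED 87 B8 E4 89 9F F0 9F A6 B6 EF A8 8F F0 9F 9A 99 F0 92 84 A6 F1 9C 88 98 43.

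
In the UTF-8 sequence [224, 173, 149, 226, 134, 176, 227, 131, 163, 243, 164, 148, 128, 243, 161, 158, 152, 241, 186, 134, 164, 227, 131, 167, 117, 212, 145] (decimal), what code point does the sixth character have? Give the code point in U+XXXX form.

Offset 0: leading byte 0xE0 = 11100000 → 3-byte char #1 = E0 AD 95.
Offset 3: leading byte 0xE2 = 11100010 → 3-byte char #2 = E2 86 B0.
Offset 6: leading byte 0xE3 = 11100011 → 3-byte char #3 = E3 83 A3.
Offset 9: leading byte 0xF3 = 11110011 → 4-byte char #4 = F3 A4 94 80.
Offset 13: leading byte 0xF3 = 11110011 → 4-byte char #5 = F3 A1 9E 98.
Offset 17: leading byte 0xF1 = 11110001 → 4-byte char #6 = F1 BA 86 A4.
Leading byte 0xF1 = 11110001 matches 11110xxx → 4-byte sequence.
Byte 1: 0xF1 = 11110001, payload 001 (3 bits).
Byte 2: 0xBA = 10111010 (10xxxxxx ✓), payload 111010.
Byte 3: 0x86 = 10000110 (10xxxxxx ✓), payload 000110.
Byte 4: 0xA4 = 10100100 (10xxxxxx ✓), payload 100100.
Concatenate: 001111010000110100100 = 0x7A1A4 (21 bits → U+7A1A4).

U+7A1A4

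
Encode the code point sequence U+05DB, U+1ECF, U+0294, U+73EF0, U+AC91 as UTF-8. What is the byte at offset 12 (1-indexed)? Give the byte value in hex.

1-indexed offset 12 is 0-indexed offset 11.
U+05DB → 2-byte form D7 9B at offsets 0–1.
U+1ECF → 3-byte form E1 BB 8F at offsets 2–4.
U+0294 → 2-byte form CA 94 at offsets 5–6.
U+73EF0 → 4-byte form F1 B3 BB B0 at offsets 7–10.
U+AC91 → 3-byte form EA B2 91 at offsets 11–13.
Offset 11 falls in char 5's range; it's byte 1 of EA B2 91 = 0xEA.

0xEA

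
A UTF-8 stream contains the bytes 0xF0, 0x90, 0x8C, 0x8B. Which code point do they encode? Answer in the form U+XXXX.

U+1030B

Leading byte 0xF0 = 11110000 matches 11110xxx → 4-byte sequence.
Byte 1: 0xF0 = 11110000, payload 000 (3 bits).
Byte 2: 0x90 = 10010000 (10xxxxxx ✓), payload 010000.
Byte 3: 0x8C = 10001100 (10xxxxxx ✓), payload 001100.
Byte 4: 0x8B = 10001011 (10xxxxxx ✓), payload 001011.
Concatenate: 000010000001100001011 = 0x1030B (21 bits → U+1030B).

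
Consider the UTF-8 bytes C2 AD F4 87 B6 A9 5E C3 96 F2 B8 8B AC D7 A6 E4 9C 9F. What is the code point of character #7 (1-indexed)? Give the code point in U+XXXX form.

Offset 0: leading byte 0xC2 = 11000010 → 2-byte char #1 = C2 AD.
Offset 2: leading byte 0xF4 = 11110100 → 4-byte char #2 = F4 87 B6 A9.
Offset 6: leading byte 0x5E = 01011110 → 1-byte char #3 = 5E.
Offset 7: leading byte 0xC3 = 11000011 → 2-byte char #4 = C3 96.
Offset 9: leading byte 0xF2 = 11110010 → 4-byte char #5 = F2 B8 8B AC.
Offset 13: leading byte 0xD7 = 11010111 → 2-byte char #6 = D7 A6.
Offset 15: leading byte 0xE4 = 11100100 → 3-byte char #7 = E4 9C 9F.
Leading byte 0xE4 = 11100100 matches 1110xxxx → 3-byte sequence.
Byte 1: 0xE4 = 11100100, payload 0100 (4 bits).
Byte 2: 0x9C = 10011100 (10xxxxxx ✓), payload 011100.
Byte 3: 0x9F = 10011111 (10xxxxxx ✓), payload 011111.
Concatenate: 0100011100011111 = 0x471F (16 bits → U+471F).

U+471F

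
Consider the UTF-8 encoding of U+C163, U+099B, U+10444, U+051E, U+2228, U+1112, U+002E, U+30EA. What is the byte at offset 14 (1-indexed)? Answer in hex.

1-indexed offset 14 is 0-indexed offset 13.
U+C163 → 3-byte form EC 85 A3 at offsets 0–2.
U+099B → 3-byte form E0 A6 9B at offsets 3–5.
U+10444 → 4-byte form F0 90 91 84 at offsets 6–9.
U+051E → 2-byte form D4 9E at offsets 10–11.
U+2228 → 3-byte form E2 88 A8 at offsets 12–14.
Offset 13 falls in char 5's range; it's byte 2 of E2 88 A8 = 0x88.

0x88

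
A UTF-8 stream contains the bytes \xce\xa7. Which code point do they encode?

Leading byte 0xCE = 11001110 matches 110xxxxx → 2-byte sequence.
Byte 1: 0xCE = 11001110, payload 01110 (5 bits).
Byte 2: 0xA7 = 10100111 (10xxxxxx ✓), payload 100111.
Concatenate: 01110100111 = 0x3A7 (11 bits → U+03A7).

U+03A7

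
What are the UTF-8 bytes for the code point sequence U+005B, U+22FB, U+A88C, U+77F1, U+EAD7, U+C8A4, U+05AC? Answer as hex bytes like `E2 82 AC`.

5B E2 8B BB EA A2 8C E7 9F B1 EE AB 97 EC A2 A4 D6 AC

U+005B: 1-byte form → 5B.
U+22FB: 3-byte form → E2 8B BB.
U+A88C: 3-byte form → EA A2 8C.
U+77F1: 3-byte form → E7 9F B1.
U+EAD7: 3-byte form → EE AB 97.
U+C8A4: 3-byte form → EC A2 A4.
U+05AC: 2-byte form → D6 AC.
Concatenated (18 bytes): 5B E2 8B BB EA A2 8C E7 9F B1 EE AB 97 EC A2 A4 D6 AC.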